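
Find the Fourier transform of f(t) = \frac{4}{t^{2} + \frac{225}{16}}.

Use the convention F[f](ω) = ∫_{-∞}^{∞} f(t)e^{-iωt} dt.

F(ω) = \frac{16 \pi e^{- \frac{15 \left|{\omega}\right|}{4}}}{15}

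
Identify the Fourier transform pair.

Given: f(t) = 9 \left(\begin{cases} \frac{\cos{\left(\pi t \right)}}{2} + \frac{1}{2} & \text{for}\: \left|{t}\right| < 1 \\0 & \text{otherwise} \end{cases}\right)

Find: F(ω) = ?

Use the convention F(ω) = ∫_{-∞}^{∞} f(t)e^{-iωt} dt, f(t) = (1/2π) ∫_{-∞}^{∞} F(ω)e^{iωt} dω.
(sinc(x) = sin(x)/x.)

F(ω) = - \frac{9 \pi^{2} \operatorname{sinc}{\left(\omega \right)}}{\omega^{2} - \pi^{2}}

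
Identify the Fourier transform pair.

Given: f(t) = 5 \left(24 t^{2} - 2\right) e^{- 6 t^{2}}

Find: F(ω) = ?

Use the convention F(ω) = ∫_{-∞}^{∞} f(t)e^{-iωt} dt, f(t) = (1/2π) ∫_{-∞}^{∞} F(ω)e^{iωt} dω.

F(ω) = - \frac{5 \sqrt{6} \sqrt{\pi} \omega^{2} e^{- \frac{\omega^{2}}{24}}}{36}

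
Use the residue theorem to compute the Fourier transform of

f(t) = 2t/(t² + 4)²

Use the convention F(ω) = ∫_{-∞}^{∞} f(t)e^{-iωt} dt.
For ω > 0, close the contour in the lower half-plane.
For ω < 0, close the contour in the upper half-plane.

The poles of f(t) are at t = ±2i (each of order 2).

Let g(z) = f(z)e^{-iωz}; for large |z| the factor e^{-iωz} decays in the lower half-plane when ω > 0 and in the upper half-plane when ω < 0.

Case ω > 0 (lower half-plane, clockwise contour ⇒ F(ω) = -2πi·ΣRes):
  Res_{z = - 2 i} g(z) = \frac{\omega e^{- 2 \omega}}{4} (pole of order 2)
  F(ω) = -2πi·ΣRes = - \frac{i \pi \omega e^{- 2 \omega}}{2}

Case ω < 0 (upper half-plane, counterclockwise contour ⇒ F(ω) = +2πi·ΣRes):
  Res_{z = 2 i} g(z) = - \frac{\omega e^{2 \omega}}{4} (pole of order 2)
  F(ω) = 2πi·ΣRes = - \frac{i \pi \omega e^{2 \omega}}{2}

Both cases combine into a single formula in |ω|:

F(ω) = - \frac{i \pi \omega e^{- 2 \left|{\omega}\right|}}{2}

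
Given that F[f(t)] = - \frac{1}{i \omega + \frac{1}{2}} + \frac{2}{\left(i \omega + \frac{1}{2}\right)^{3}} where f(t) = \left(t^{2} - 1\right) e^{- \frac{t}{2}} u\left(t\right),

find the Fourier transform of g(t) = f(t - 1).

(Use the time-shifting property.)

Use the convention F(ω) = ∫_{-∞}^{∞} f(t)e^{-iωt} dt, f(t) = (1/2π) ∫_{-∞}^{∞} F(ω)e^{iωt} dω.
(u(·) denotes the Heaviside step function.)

F[g](ω) = \frac{2 \left(16 i \omega - \left(2 i \omega + 1\right)^{3} + 8\right) e^{- i \omega}}{\left(2 i \omega + 1\right)^{4}}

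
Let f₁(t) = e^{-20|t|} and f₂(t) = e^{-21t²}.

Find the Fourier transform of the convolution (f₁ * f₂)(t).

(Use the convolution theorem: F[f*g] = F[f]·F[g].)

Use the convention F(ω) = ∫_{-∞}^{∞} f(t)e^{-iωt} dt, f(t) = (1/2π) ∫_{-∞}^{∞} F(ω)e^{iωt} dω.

F[f₁*f₂](ω) = \frac{40 \sqrt{21} \sqrt{\pi} e^{- \frac{\omega^{2}}{84}}}{21 \left(\omega^{2} + 400\right)}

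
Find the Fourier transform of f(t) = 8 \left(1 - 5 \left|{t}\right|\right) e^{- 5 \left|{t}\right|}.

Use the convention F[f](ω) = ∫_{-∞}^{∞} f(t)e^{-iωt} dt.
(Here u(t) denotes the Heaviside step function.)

F(ω) = \frac{160 \omega^{2}}{\left(\omega^{2} + 25\right)^{2}}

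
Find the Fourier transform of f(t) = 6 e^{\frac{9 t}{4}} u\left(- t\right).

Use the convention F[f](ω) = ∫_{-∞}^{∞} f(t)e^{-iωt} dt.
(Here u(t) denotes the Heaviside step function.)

F(ω) = - \frac{24}{4 i \omega - 9}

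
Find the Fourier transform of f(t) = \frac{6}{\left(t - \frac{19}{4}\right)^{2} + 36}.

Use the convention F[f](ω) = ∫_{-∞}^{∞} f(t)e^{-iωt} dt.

F(ω) = \pi e^{- \frac{19 i \omega}{4} - 6 \left|{\omega}\right|}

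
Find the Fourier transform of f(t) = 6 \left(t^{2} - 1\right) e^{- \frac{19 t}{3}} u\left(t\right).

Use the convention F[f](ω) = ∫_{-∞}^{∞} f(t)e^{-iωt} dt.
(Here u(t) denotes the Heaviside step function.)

F(ω) = \frac{18 \left(54 i \omega - \left(3 i \omega + 19\right)^{3} + 342\right)}{\left(3 i \omega + 19\right)^{4}}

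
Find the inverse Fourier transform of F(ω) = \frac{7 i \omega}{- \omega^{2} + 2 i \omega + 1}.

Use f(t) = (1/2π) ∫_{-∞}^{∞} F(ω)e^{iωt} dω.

f(t) = 7 \left(1 - t\right) e^{- t} u\left(t\right)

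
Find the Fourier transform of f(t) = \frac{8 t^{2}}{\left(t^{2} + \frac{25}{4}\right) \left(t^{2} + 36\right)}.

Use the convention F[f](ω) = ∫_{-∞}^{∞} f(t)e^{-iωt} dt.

F(ω) = \frac{192 \pi e^{- 6 \left|{\omega}\right|}}{119} - \frac{80 \pi e^{- \frac{5 \left|{\omega}\right|}{2}}}{119}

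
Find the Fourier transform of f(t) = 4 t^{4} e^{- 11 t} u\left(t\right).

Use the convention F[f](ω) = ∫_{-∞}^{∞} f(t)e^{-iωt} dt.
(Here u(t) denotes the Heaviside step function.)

F(ω) = \frac{96}{\left(i \omega + 11\right)^{5}}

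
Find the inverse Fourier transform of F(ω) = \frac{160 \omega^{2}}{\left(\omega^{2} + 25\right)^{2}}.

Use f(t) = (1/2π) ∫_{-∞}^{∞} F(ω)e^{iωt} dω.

f(t) = 8 \left(1 - 5 \left|{t}\right|\right) e^{- 5 \left|{t}\right|}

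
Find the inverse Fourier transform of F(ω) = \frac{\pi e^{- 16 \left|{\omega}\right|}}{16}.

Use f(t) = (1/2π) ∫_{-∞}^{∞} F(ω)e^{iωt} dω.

f(t) = \frac{1}{t^{2} + 256}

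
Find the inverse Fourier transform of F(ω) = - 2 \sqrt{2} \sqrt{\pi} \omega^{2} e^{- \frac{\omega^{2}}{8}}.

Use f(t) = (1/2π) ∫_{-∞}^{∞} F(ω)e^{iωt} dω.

f(t) = 8 \left(8 t^{2} - 2\right) e^{- 2 t^{2}}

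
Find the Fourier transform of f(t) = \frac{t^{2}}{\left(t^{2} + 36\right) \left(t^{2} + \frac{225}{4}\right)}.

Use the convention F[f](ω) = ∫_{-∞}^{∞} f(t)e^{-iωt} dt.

F(ω) = - \frac{8 \pi e^{- 6 \left|{\omega}\right|}}{27} + \frac{10 \pi e^{- \frac{15 \left|{\omega}\right|}{2}}}{27}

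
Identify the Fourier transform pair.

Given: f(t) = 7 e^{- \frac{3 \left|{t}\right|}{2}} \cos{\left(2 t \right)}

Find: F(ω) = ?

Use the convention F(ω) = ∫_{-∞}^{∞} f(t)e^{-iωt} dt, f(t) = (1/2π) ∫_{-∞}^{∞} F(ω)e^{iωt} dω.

F(ω) = \frac{84 \left(4 \omega^{2} + 25\right)}{16 \omega^{4} - 56 \omega^{2} + 625}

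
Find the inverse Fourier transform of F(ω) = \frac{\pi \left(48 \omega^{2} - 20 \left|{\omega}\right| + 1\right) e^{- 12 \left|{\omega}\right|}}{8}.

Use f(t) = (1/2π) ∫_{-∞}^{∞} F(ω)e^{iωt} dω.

f(t) = \frac{4 t^{4}}{\left(t^{2} + 144\right)^{3}}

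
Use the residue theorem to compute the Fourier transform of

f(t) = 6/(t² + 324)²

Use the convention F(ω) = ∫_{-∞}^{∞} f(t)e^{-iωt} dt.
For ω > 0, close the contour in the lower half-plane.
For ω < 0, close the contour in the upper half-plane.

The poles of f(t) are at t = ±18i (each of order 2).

Let g(z) = f(z)e^{-iωz}; for large |z| the factor e^{-iωz} decays in the lower half-plane when ω > 0 and in the upper half-plane when ω < 0.

Case ω > 0 (lower half-plane, clockwise contour ⇒ F(ω) = -2πi·ΣRes):
  Res_{z = - 18 i} g(z) = \frac{i \left(18 \omega + 1\right) e^{- 18 \omega}}{3888} (pole of order 2)
  F(ω) = -2πi·ΣRes = \frac{\pi \left(18 \omega + 1\right) e^{- 18 \omega}}{1944}

Case ω < 0 (upper half-plane, counterclockwise contour ⇒ F(ω) = +2πi·ΣRes):
  Res_{z = 18 i} g(z) = \frac{i \left(18 \omega - 1\right) e^{18 \omega}}{3888} (pole of order 2)
  F(ω) = 2πi·ΣRes = \frac{\pi \left(1 - 18 \omega\right) e^{18 \omega}}{1944}

Both cases combine into a single formula in |ω|:

F(ω) = \frac{\pi \left(18 \left|{\omega}\right| + 1\right) e^{- 18 \left|{\omega}\right|}}{1944}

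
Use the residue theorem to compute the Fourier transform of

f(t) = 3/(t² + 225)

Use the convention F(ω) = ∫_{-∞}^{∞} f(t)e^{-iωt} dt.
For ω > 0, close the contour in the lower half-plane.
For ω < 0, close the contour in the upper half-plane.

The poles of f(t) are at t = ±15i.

Let g(z) = f(z)e^{-iωz}; for large |z| the factor e^{-iωz} decays in the lower half-plane when ω > 0 and in the upper half-plane when ω < 0.

Case ω > 0 (lower half-plane, clockwise contour ⇒ F(ω) = -2πi·ΣRes):
  Res_{z = - 15 i} g(z) = \frac{i e^{- 15 \omega}}{10}
  F(ω) = -2πi·ΣRes = \frac{\pi e^{- 15 \omega}}{5}

Case ω < 0 (upper half-plane, counterclockwise contour ⇒ F(ω) = +2πi·ΣRes):
  Res_{z = 15 i} g(z) = - \frac{i e^{15 \omega}}{10}
  F(ω) = 2πi·ΣRes = \frac{\pi e^{15 \omega}}{5}

Both cases combine into a single formula in |ω|:

F(ω) = \frac{\pi e^{- 15 \left|{\omega}\right|}}{5}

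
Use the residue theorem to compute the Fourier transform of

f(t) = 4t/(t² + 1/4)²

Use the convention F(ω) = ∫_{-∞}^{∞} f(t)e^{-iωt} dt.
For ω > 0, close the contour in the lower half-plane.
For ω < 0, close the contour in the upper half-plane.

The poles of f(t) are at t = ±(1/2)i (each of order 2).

Let g(z) = f(z)e^{-iωz}; for large |z| the factor e^{-iωz} decays in the lower half-plane when ω > 0 and in the upper half-plane when ω < 0.

Case ω > 0 (lower half-plane, clockwise contour ⇒ F(ω) = -2πi·ΣRes):
  Res_{z = - \frac{i}{2}} g(z) = 2 \omega e^{- \frac{\omega}{2}} (pole of order 2)
  F(ω) = -2πi·ΣRes = - 4 i \pi \omega e^{- \frac{\omega}{2}}

Case ω < 0 (upper half-plane, counterclockwise contour ⇒ F(ω) = +2πi·ΣRes):
  Res_{z = \frac{i}{2}} g(z) = - 2 \omega e^{\frac{\omega}{2}} (pole of order 2)
  F(ω) = 2πi·ΣRes = - 4 i \pi \omega e^{\frac{\omega}{2}}

Both cases combine into a single formula in |ω|:

F(ω) = - 4 i \pi \omega e^{- \frac{\left|{\omega}\right|}{2}}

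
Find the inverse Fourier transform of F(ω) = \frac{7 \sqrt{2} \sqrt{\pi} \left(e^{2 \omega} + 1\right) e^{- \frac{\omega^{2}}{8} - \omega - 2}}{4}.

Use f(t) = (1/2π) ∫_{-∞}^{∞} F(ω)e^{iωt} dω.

f(t) = 7 e^{- 2 t^{2}} \cos{\left(4 t \right)}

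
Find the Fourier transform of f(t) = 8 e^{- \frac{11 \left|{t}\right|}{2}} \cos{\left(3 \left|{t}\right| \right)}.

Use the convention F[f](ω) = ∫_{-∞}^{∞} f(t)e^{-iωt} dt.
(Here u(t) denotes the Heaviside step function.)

F(ω) = \frac{352 \left(4 \omega^{2} + 157\right)}{16 \omega^{4} + 680 \omega^{2} + 24649}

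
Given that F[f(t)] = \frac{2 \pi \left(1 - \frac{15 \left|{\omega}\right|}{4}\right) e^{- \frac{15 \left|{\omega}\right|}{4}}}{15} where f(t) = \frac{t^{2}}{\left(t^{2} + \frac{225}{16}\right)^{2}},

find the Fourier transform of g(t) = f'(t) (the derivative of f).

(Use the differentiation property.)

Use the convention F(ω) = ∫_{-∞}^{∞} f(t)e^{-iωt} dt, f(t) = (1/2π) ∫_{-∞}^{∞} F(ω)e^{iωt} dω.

F[g](ω) = \frac{i \pi \omega \left(4 - 15 \left|{\omega}\right|\right) e^{- \frac{15 \left|{\omega}\right|}{4}}}{30}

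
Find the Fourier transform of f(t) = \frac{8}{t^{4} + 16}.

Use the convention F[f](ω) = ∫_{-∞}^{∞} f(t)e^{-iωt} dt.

F(ω) = \pi e^{- \sqrt{2} \left|{\omega}\right|} \sin{\left(\sqrt{2} \left|{\omega}\right| + \frac{\pi}{4} \right)}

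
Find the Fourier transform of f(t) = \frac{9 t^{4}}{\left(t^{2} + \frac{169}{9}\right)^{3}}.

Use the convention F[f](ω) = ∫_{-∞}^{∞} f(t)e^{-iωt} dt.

F(ω) = \frac{3 \pi \left(169 \omega^{2} - 195 \left|{\omega}\right| + 27\right) e^{- \frac{13 \left|{\omega}\right|}{3}}}{104}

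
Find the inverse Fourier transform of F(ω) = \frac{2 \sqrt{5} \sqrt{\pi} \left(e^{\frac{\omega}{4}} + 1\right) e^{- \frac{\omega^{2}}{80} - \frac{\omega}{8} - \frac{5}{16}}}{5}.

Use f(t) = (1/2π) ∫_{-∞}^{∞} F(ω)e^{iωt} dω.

f(t) = 8 e^{- 20 t^{2}} \cos{\left(5 t \right)}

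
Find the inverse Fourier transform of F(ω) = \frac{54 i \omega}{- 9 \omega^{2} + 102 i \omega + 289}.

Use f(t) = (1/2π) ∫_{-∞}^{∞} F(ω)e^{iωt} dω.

f(t) = 6 \left(1 - \frac{17 t}{3}\right) e^{- \frac{17 t}{3}} u\left(t\right)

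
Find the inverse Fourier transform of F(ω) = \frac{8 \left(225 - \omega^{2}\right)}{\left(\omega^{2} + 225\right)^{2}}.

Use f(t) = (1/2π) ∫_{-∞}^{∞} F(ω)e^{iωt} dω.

f(t) = 4 e^{- 15 \left|{t}\right|} \left|{t}\right|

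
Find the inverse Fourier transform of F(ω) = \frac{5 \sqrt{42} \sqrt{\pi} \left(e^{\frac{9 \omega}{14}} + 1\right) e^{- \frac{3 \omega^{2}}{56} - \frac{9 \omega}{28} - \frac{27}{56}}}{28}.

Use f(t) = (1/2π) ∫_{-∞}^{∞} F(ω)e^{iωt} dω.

f(t) = 5 e^{- \frac{14 t^{2}}{3}} \cos{\left(3 t \right)}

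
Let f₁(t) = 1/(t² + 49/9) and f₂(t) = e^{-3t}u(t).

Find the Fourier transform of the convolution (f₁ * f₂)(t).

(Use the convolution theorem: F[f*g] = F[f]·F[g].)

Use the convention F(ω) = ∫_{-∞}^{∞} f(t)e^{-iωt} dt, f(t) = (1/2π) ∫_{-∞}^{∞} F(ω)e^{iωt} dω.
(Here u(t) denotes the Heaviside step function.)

F[f₁*f₂](ω) = \frac{3 \pi e^{- \frac{7 \left|{\omega}\right|}{3}}}{7 \left(i \omega + 3\right)}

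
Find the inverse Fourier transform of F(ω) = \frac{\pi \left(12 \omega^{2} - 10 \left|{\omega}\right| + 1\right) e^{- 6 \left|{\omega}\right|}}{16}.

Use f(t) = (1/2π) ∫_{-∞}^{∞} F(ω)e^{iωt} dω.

f(t) = \frac{t^{4}}{\left(t^{2} + 36\right)^{3}}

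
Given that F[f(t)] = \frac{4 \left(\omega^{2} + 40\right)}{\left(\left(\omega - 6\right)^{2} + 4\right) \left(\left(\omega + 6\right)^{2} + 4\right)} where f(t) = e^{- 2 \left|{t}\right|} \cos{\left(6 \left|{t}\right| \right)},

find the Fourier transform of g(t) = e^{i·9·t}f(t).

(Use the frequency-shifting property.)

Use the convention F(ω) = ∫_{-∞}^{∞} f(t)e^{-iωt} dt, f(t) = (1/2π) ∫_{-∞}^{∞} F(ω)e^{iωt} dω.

F[g](ω) = \frac{4 \left(\left(\omega - 9\right)^{2} + 40\right)}{\left(\left(\omega - 15\right)^{2} + 4\right) \left(\left(\omega - 3\right)^{2} + 4\right)}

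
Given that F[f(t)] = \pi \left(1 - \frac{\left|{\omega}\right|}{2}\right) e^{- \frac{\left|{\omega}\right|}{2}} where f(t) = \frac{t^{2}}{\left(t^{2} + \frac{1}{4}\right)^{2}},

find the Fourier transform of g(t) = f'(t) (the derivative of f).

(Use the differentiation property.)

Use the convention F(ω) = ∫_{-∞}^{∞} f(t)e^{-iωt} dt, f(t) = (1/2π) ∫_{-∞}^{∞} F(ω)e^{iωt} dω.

F[g](ω) = \frac{i \pi \omega \left(2 - \left|{\omega}\right|\right) e^{- \frac{\left|{\omega}\right|}{2}}}{2}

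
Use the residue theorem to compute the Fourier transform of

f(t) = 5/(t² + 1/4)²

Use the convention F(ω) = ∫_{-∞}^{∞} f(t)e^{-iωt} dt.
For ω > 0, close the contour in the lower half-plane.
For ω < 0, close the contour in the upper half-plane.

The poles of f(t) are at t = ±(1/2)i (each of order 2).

Let g(z) = f(z)e^{-iωz}; for large |z| the factor e^{-iωz} decays in the lower half-plane when ω > 0 and in the upper half-plane when ω < 0.

Case ω > 0 (lower half-plane, clockwise contour ⇒ F(ω) = -2πi·ΣRes):
  Res_{z = - \frac{i}{2}} g(z) = 5 i \left(\omega + 2\right) e^{- \frac{\omega}{2}} (pole of order 2)
  F(ω) = -2πi·ΣRes = 10 \pi \left(\omega + 2\right) e^{- \frac{\omega}{2}}

Case ω < 0 (upper half-plane, counterclockwise contour ⇒ F(ω) = +2πi·ΣRes):
  Res_{z = \frac{i}{2}} g(z) = 5 i \left(\omega - 2\right) e^{\frac{\omega}{2}} (pole of order 2)
  F(ω) = 2πi·ΣRes = 10 \pi \left(2 - \omega\right) e^{\frac{\omega}{2}}

Both cases combine into a single formula in |ω|:

F(ω) = 10 \pi \left(\left|{\omega}\right| + 2\right) e^{- \frac{\left|{\omega}\right|}{2}}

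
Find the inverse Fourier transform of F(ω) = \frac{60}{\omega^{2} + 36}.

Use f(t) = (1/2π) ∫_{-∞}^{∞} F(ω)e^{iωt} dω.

f(t) = 5 e^{- 6 \left|{t}\right|}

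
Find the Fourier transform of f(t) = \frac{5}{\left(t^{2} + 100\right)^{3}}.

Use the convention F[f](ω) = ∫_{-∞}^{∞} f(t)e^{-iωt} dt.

F(ω) = \frac{\pi \left(100 \omega^{2} + 30 \left|{\omega}\right| + 3\right) e^{- 10 \left|{\omega}\right|}}{160000}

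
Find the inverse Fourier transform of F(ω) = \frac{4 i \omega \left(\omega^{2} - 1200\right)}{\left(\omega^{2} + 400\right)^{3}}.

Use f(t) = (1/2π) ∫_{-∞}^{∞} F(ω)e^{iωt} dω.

f(t) = t e^{- 20 \left|{t}\right|} \left|{t}\right|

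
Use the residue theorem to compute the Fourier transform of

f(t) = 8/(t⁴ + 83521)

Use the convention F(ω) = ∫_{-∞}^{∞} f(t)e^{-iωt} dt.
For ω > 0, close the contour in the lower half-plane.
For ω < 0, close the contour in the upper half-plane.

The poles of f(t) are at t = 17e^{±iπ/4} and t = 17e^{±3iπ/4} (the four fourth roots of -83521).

Let g(z) = f(z)e^{-iωz}; for large |z| the factor e^{-iωz} decays in the lower half-plane when ω > 0 and in the upper half-plane when ω < 0.

Case ω > 0 (lower half-plane, clockwise contour ⇒ F(ω) = -2πi·ΣRes):
  Res_{z = - \frac{17 \sqrt{2}}{2} - \frac{17 \sqrt{2} i}{2}} g(z) = \frac{\sqrt{2} \left(1 + i\right) e^{\frac{17 \sqrt{2} \omega \left(-1 + i\right)}{2}}}{4913}
  Res_{z = \frac{17 \sqrt{2}}{2} - \frac{17 \sqrt{2} i}{2}} g(z) = \frac{\sqrt{2} \left(-1 + i\right) e^{- \frac{17 \sqrt{2} \omega \left(1 + i\right)}{2}}}{4913}
  F(ω) = -2πi·ΣRes = \frac{2 \sqrt{2} \pi \left(\left(1 - i\right) e^{17 \sqrt{2} i \omega} + 1 + i\right) e^{- \frac{17 \sqrt{2} \omega \left(1 + i\right)}{2}}}{4913} = \frac{8 \pi e^{- \frac{17 \sqrt{2} \omega}{2}} \sin{\left(\frac{17 \sqrt{2} \omega}{2} + \frac{\pi}{4} \right)}}{4913}

Case ω < 0 (upper half-plane, counterclockwise contour ⇒ F(ω) = +2πi·ΣRes):
  Res_{z = \frac{17 \sqrt{2}}{2} + \frac{17 \sqrt{2} i}{2}} g(z) = - \frac{\sqrt{2} \left(1 + i\right) e^{\frac{17 \sqrt{2} \omega \left(1 - i\right)}{2}}}{4913}
  Res_{z = - \frac{17 \sqrt{2}}{2} + \frac{17 \sqrt{2} i}{2}} g(z) = \frac{\sqrt{2} \left(1 - i\right) e^{\frac{17 \sqrt{2} \omega \left(1 + i\right)}{2}}}{4913}
  F(ω) = 2πi·ΣRes = - \frac{2 \sqrt{2} i \pi \left(\left(1 + i\right) e^{\frac{17 \sqrt{2} \omega \left(1 - i\right)}{2}} - \left(1 - i\right) e^{\frac{17 \sqrt{2} \omega \left(1 + i\right)}{2}}\right)}{4913} = \frac{8 \pi e^{\frac{17 \sqrt{2} \omega}{2}} \cos{\left(\frac{17 \sqrt{2} \omega}{2} + \frac{\pi}{4} \right)}}{4913}

Both cases combine into a single formula in |ω|:

F(ω) = \frac{8 \pi e^{- \frac{17 \sqrt{2} \left|{\omega}\right|}{2}} \sin{\left(\frac{17 \sqrt{2} \left|{\omega}\right|}{2} + \frac{\pi}{4} \right)}}{4913}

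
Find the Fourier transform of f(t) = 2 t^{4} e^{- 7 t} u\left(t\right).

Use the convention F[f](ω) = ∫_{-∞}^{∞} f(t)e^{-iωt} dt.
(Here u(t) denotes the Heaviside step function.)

F(ω) = \frac{48}{\left(i \omega + 7\right)^{5}}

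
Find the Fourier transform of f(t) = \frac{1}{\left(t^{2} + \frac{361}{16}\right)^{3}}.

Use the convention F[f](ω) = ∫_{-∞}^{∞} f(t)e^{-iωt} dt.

F(ω) = \frac{8 \pi \left(361 \omega^{2} + 228 \left|{\omega}\right| + 48\right) e^{- \frac{19 \left|{\omega}\right|}{4}}}{2476099}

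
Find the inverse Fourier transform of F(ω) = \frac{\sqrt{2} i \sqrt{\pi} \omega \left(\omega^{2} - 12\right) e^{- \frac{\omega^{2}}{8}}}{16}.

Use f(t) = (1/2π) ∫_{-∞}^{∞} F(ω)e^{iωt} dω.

f(t) = 8 t^{3} e^{- 2 t^{2}}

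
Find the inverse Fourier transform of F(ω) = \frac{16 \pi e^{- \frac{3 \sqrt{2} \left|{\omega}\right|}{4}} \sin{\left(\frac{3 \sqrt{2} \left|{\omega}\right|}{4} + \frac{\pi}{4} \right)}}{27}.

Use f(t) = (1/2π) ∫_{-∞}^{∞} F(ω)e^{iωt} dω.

f(t) = \frac{2}{t^{4} + \frac{81}{16}}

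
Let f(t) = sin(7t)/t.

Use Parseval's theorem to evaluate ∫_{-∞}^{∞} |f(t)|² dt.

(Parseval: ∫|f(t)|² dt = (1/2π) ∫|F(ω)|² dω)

∫|f(t)|² dt = 7 \pi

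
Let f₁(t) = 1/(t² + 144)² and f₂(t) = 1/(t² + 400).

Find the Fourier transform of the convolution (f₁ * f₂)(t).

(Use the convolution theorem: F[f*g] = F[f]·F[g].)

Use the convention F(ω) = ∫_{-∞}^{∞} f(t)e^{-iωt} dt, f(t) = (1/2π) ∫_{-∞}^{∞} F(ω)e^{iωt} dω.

F[f₁*f₂](ω) = \frac{\pi^{2} \left(12 \left|{\omega}\right| + 1\right) e^{- 32 \left|{\omega}\right|}}{69120}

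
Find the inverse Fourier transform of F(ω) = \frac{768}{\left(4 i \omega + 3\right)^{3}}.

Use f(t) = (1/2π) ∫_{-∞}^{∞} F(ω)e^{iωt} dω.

f(t) = 6 t^{2} e^{- \frac{3 t}{4}} u\left(t\right)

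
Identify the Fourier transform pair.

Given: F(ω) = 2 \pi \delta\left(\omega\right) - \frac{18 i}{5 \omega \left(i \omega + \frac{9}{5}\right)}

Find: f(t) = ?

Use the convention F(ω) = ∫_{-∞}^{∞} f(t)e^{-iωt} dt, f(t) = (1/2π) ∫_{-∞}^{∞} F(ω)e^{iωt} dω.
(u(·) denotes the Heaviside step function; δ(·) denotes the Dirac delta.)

f(t) = 2 \left(1 - e^{- \frac{9 t}{5}}\right) u\left(t\right)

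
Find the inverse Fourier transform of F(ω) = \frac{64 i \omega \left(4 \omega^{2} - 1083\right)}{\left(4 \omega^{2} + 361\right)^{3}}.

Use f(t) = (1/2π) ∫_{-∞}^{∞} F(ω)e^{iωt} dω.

f(t) = t e^{- \frac{19 \left|{t}\right|}{2}} \left|{t}\right|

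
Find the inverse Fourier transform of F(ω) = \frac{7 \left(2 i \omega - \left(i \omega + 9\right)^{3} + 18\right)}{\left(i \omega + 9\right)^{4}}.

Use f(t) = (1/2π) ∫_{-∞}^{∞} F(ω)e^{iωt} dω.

f(t) = 7 \left(t^{2} - 1\right) e^{- 9 t} u\left(t\right)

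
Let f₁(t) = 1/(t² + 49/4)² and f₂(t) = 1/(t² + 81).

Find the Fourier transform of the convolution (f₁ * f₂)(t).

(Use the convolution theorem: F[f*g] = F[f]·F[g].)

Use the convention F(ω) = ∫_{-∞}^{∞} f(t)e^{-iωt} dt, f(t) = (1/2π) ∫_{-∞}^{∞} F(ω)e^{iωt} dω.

F[f₁*f₂](ω) = \frac{2 \pi^{2} \left(7 \left|{\omega}\right| + 2\right) e^{- \frac{25 \left|{\omega}\right|}{2}}}{3087}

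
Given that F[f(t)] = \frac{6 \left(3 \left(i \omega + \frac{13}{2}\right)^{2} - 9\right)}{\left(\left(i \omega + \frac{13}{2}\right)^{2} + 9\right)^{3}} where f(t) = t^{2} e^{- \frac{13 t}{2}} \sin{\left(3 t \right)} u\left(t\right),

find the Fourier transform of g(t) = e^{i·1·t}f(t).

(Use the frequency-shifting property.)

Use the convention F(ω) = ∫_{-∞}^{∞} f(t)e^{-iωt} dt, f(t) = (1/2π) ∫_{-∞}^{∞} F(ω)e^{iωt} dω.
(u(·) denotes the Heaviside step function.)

F[g](ω) = \frac{288 \left(\left(2 i \left(\omega - 1\right) + 13\right)^{2} - 12\right)}{\left(\left(2 i \left(\omega - 1\right) + 13\right)^{2} + 36\right)^{3}}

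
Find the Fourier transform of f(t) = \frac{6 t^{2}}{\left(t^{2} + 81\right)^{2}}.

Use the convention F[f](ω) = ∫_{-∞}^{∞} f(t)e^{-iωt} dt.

F(ω) = \frac{\pi \left(1 - 9 \left|{\omega}\right|\right) e^{- 9 \left|{\omega}\right|}}{3}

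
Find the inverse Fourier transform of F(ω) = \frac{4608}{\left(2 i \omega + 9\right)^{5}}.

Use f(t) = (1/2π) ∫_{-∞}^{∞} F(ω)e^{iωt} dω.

f(t) = 6 t^{4} e^{- \frac{9 t}{2}} u\left(t\right)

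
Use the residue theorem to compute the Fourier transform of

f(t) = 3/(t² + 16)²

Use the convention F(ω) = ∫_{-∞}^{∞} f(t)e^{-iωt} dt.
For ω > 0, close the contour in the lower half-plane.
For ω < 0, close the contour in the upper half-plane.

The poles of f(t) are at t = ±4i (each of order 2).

Let g(z) = f(z)e^{-iωz}; for large |z| the factor e^{-iωz} decays in the lower half-plane when ω > 0 and in the upper half-plane when ω < 0.

Case ω > 0 (lower half-plane, clockwise contour ⇒ F(ω) = -2πi·ΣRes):
  Res_{z = - 4 i} g(z) = \frac{3 i \left(4 \omega + 1\right) e^{- 4 \omega}}{256} (pole of order 2)
  F(ω) = -2πi·ΣRes = \frac{3 \pi \left(4 \omega + 1\right) e^{- 4 \omega}}{128}

Case ω < 0 (upper half-plane, counterclockwise contour ⇒ F(ω) = +2πi·ΣRes):
  Res_{z = 4 i} g(z) = \frac{3 i \left(4 \omega - 1\right) e^{4 \omega}}{256} (pole of order 2)
  F(ω) = 2πi·ΣRes = \frac{3 \pi \left(1 - 4 \omega\right) e^{4 \omega}}{128}

Both cases combine into a single formula in |ω|:

F(ω) = \frac{3 \pi \left(4 \left|{\omega}\right| + 1\right) e^{- 4 \left|{\omega}\right|}}{128}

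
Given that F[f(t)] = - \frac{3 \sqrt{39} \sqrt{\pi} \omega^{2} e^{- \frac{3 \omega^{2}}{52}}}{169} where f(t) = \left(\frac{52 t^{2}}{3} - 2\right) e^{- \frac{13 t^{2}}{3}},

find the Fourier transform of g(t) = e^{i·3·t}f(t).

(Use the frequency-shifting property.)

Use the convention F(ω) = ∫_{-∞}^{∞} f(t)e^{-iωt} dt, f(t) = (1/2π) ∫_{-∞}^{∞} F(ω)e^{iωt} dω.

F[g](ω) = - \frac{3 \sqrt{39} \sqrt{\pi} \left(\omega - 3\right)^{2} e^{- \frac{3 \left(\omega - 3\right)^{2}}{52}}}{169}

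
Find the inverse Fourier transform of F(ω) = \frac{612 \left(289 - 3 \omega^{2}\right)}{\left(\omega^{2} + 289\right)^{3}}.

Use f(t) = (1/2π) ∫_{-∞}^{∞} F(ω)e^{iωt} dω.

f(t) = 9 t^{2} e^{- 17 \left|{t}\right|}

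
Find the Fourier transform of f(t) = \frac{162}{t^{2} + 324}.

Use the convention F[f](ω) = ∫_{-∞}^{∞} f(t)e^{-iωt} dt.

F(ω) = 9 \pi e^{- 18 \left|{\omega}\right|}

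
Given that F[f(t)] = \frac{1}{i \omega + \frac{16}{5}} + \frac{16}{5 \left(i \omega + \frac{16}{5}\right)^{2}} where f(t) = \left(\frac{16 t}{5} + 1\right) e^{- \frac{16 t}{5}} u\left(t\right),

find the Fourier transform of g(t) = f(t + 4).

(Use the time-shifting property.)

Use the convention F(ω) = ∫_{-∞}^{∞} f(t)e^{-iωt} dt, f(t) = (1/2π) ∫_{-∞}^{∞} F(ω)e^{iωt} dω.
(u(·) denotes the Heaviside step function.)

F[g](ω) = \frac{\left(- 25 i \omega - 160\right) e^{4 i \omega}}{25 \omega^{2} - 160 i \omega - 256}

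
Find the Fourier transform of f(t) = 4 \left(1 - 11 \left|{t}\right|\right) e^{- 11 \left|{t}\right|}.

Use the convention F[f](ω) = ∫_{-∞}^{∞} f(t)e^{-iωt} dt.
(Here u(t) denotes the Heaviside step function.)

F(ω) = \frac{176 \omega^{2}}{\left(\omega^{2} + 121\right)^{2}}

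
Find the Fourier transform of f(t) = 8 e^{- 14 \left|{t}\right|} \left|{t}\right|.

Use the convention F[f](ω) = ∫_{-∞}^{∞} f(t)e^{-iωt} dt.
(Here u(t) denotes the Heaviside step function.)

F(ω) = \frac{16 \left(196 - \omega^{2}\right)}{\left(\omega^{2} + 196\right)^{2}}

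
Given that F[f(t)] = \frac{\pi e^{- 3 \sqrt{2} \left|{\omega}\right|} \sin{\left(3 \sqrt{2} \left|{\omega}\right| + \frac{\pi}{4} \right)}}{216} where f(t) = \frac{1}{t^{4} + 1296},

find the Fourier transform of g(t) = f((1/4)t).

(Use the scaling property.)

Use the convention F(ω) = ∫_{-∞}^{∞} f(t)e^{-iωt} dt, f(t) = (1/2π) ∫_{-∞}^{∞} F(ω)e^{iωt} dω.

F[g](ω) = \frac{\pi e^{- 12 \sqrt{2} \left|{\omega}\right|} \sin{\left(12 \sqrt{2} \left|{\omega}\right| + \frac{\pi}{4} \right)}}{54}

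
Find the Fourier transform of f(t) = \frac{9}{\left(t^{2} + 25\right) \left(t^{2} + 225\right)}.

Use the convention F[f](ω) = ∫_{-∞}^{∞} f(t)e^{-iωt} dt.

F(ω) = \frac{3 \pi \left(3 e^{10 \left|{\omega}\right|} - 1\right) e^{- 15 \left|{\omega}\right|}}{1000}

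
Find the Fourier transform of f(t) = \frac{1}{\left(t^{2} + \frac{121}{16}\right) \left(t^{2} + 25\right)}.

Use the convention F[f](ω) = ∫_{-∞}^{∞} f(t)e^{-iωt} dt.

F(ω) = - \frac{16 \pi e^{- 5 \left|{\omega}\right|}}{1395} + \frac{64 \pi e^{- \frac{11 \left|{\omega}\right|}{4}}}{3069}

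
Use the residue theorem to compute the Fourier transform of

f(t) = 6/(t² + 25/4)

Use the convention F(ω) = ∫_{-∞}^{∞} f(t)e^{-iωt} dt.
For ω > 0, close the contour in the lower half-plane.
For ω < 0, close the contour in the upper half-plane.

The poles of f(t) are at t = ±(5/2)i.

Let g(z) = f(z)e^{-iωz}; for large |z| the factor e^{-iωz} decays in the lower half-plane when ω > 0 and in the upper half-plane when ω < 0.

Case ω > 0 (lower half-plane, clockwise contour ⇒ F(ω) = -2πi·ΣRes):
  Res_{z = - \frac{5 i}{2}} g(z) = \frac{6 i e^{- \frac{5 \omega}{2}}}{5}
  F(ω) = -2πi·ΣRes = \frac{12 \pi e^{- \frac{5 \omega}{2}}}{5}

Case ω < 0 (upper half-plane, counterclockwise contour ⇒ F(ω) = +2πi·ΣRes):
  Res_{z = \frac{5 i}{2}} g(z) = - \frac{6 i e^{\frac{5 \omega}{2}}}{5}
  F(ω) = 2πi·ΣRes = \frac{12 \pi e^{\frac{5 \omega}{2}}}{5}

Both cases combine into a single formula in |ω|:

F(ω) = \frac{12 \pi e^{- \frac{5 \left|{\omega}\right|}{2}}}{5}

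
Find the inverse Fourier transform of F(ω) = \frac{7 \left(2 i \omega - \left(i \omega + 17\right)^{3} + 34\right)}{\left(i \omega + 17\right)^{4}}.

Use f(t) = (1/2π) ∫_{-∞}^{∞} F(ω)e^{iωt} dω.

f(t) = 7 \left(t^{2} - 1\right) e^{- 17 t} u\left(t\right)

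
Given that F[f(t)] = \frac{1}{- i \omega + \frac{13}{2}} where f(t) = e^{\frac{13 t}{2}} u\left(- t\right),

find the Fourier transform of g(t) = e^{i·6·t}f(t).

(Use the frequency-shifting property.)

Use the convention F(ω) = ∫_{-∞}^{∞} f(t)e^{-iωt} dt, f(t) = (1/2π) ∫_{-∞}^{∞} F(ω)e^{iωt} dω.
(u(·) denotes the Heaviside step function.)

F[g](ω) = - \frac{2}{2 i \left(\omega - 6\right) - 13}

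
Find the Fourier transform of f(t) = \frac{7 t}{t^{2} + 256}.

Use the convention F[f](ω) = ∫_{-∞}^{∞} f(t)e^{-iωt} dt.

F(ω) = - 7 i \pi e^{- 16 \left|{\omega}\right|} \operatorname{sign}{\left(\omega \right)}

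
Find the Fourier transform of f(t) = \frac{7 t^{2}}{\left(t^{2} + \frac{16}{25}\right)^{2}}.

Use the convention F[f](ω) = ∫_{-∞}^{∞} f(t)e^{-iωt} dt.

F(ω) = \frac{7 \pi \left(5 - 4 \left|{\omega}\right|\right) e^{- \frac{4 \left|{\omega}\right|}{5}}}{8}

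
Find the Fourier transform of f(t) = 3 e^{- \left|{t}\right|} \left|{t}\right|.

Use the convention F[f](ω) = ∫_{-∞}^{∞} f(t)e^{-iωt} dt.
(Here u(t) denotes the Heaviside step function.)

F(ω) = \frac{6 \left(1 - \omega^{2}\right)}{\left(\omega^{2} + 1\right)^{2}}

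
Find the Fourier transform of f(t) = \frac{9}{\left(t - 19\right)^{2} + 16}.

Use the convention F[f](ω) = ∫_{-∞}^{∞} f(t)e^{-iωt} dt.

F(ω) = \frac{9 \pi e^{- 19 i \omega - 4 \left|{\omega}\right|}}{4}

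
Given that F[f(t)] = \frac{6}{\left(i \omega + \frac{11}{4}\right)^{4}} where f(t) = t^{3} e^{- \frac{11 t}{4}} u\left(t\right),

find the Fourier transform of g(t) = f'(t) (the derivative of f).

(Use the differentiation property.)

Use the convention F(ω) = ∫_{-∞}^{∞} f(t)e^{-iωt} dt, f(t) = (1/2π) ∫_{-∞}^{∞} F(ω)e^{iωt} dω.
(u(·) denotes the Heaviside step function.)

F[g](ω) = \frac{1536 i \omega}{\left(4 i \omega + 11\right)^{4}}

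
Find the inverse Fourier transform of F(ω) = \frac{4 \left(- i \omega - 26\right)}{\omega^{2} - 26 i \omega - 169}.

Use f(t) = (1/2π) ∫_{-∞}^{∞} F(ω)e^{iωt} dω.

f(t) = 4 \left(13 t + 1\right) e^{- 13 t} u\left(t\right)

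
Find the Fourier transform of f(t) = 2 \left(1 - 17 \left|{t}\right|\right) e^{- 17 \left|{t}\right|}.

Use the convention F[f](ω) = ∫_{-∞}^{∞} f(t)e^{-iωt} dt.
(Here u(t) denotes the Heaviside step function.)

F(ω) = \frac{136 \omega^{2}}{\left(\omega^{2} + 289\right)^{2}}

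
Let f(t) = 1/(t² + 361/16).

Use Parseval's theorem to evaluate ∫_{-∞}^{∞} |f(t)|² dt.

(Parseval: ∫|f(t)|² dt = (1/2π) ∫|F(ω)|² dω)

∫|f(t)|² dt = \frac{32 \pi}{6859}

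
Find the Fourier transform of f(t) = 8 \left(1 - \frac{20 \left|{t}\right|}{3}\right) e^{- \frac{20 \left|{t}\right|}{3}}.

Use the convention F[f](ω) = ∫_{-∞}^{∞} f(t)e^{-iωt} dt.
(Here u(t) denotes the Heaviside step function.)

F(ω) = \frac{17280 \omega^{2}}{\left(9 \omega^{2} + 400\right)^{2}}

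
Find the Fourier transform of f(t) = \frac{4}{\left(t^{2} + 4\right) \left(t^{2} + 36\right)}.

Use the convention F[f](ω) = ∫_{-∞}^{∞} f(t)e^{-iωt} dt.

F(ω) = \frac{\pi \left(3 e^{4 \left|{\omega}\right|} - 1\right) e^{- 6 \left|{\omega}\right|}}{48}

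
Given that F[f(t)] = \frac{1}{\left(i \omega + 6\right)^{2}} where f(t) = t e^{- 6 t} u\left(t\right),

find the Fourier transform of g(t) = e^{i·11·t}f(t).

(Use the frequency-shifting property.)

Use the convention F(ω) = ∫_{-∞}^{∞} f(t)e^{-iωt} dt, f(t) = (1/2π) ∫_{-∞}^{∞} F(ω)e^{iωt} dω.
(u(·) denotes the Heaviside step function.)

F[g](ω) = \frac{1}{\left(i \left(\omega - 11\right) + 6\right)^{2}}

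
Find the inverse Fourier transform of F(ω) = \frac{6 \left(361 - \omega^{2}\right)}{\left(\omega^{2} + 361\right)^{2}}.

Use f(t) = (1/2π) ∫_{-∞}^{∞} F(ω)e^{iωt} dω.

f(t) = 3 e^{- 19 \left|{t}\right|} \left|{t}\right|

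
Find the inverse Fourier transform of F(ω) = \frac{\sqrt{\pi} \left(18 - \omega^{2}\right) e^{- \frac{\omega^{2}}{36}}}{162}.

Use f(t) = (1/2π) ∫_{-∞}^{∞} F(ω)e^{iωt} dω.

f(t) = 6 t^{2} e^{- 9 t^{2}}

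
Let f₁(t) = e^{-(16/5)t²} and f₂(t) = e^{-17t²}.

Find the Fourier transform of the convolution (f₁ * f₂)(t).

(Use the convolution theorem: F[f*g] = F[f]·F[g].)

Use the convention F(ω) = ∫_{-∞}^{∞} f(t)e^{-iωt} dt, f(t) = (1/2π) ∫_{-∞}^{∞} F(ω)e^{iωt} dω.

F[f₁*f₂](ω) = \frac{\sqrt{85} \pi e^{- \frac{101 \omega^{2}}{1088}}}{68}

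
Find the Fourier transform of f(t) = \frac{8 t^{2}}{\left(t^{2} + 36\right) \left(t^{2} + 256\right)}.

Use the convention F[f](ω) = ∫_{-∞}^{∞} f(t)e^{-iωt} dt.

F(ω) = \frac{4 \pi \left(8 - 3 e^{10 \left|{\omega}\right|}\right) e^{- 16 \left|{\omega}\right|}}{55}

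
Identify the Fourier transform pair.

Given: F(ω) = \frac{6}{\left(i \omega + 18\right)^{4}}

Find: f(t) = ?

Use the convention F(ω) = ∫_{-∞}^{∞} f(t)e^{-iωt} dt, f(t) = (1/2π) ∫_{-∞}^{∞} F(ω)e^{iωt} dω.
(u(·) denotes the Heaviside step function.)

f(t) = t^{3} e^{- 18 t} u\left(t\right)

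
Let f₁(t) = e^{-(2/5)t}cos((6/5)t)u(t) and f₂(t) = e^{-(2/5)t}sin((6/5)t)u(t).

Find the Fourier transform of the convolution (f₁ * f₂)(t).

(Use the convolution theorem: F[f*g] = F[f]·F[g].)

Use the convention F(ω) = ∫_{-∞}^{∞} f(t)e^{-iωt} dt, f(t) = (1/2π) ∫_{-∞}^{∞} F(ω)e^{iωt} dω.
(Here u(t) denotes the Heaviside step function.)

F[f₁*f₂](ω) = \frac{150 \left(5 i \omega + 2\right)}{\left(\left(5 i \omega + 2\right)^{2} + 36\right)^{2}}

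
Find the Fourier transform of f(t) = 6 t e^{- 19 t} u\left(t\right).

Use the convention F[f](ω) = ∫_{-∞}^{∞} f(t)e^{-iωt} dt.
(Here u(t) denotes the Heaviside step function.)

F(ω) = \frac{6}{\left(i \omega + 19\right)^{2}}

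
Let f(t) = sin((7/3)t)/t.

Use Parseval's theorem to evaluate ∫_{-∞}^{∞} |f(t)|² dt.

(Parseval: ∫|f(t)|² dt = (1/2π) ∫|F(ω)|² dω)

∫|f(t)|² dt = \frac{7 \pi}{3}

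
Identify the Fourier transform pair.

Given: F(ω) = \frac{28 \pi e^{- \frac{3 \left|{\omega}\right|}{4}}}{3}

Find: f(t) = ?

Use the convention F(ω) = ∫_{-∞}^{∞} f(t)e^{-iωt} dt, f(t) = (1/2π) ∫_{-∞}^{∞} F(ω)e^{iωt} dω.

f(t) = \frac{7}{t^{2} + \frac{9}{16}}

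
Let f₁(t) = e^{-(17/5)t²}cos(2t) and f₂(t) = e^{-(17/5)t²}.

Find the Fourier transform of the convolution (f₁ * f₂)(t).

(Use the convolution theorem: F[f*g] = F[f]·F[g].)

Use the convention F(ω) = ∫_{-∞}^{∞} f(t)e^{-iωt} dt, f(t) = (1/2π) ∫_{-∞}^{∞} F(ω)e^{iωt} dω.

F[f₁*f₂](ω) = \frac{5 \pi \left(e^{\frac{10 \omega}{17}} + 1\right) e^{- \frac{5 \omega^{2}}{34} - \frac{5 \omega}{17} - \frac{5}{17}}}{34}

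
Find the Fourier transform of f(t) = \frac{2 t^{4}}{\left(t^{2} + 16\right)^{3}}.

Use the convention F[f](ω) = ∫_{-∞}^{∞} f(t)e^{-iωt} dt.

F(ω) = \frac{\pi \left(16 \omega^{2} - 20 \left|{\omega}\right| + 3\right) e^{- 4 \left|{\omega}\right|}}{16}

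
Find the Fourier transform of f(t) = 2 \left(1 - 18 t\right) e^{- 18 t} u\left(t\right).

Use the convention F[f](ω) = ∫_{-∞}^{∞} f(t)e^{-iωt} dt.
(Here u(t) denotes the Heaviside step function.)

F(ω) = \frac{2 i \omega}{- \omega^{2} + 36 i \omega + 324}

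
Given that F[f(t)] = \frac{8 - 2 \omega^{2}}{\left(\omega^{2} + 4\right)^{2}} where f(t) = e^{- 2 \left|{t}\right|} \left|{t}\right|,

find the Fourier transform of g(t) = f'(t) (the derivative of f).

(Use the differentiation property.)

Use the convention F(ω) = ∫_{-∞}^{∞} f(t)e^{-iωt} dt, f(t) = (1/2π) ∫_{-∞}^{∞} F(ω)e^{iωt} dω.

F[g](ω) = - \frac{2 i \omega \left(\omega^{2} - 4\right)}{\left(\omega^{2} + 4\right)^{2}}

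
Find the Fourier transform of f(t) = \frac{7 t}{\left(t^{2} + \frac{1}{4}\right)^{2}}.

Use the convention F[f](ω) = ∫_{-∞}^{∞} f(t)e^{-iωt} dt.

F(ω) = - 7 i \pi \omega e^{- \frac{\left|{\omega}\right|}{2}}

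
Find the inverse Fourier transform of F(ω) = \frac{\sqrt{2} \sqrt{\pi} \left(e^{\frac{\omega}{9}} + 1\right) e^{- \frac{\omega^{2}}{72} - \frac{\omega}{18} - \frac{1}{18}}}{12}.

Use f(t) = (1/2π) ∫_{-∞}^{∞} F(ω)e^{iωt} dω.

f(t) = e^{- 18 t^{2}} \cos{\left(2 t \right)}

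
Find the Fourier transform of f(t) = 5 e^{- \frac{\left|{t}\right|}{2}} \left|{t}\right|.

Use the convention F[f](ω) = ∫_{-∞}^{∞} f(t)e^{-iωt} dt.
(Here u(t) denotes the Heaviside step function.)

F(ω) = \frac{40 \left(1 - 4 \omega^{2}\right)}{\left(4 \omega^{2} + 1\right)^{2}}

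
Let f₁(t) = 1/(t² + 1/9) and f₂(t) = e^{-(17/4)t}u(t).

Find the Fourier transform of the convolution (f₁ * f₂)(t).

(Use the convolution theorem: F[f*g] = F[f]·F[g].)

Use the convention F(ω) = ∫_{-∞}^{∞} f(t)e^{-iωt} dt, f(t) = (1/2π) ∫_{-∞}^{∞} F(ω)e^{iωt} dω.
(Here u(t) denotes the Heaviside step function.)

F[f₁*f₂](ω) = \frac{12 \pi e^{- \frac{\left|{\omega}\right|}{3}}}{4 i \omega + 17}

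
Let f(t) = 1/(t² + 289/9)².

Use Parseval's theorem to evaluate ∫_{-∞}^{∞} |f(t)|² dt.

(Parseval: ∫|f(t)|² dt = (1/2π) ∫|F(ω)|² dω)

∫|f(t)|² dt = \frac{10935 \pi}{6565418768}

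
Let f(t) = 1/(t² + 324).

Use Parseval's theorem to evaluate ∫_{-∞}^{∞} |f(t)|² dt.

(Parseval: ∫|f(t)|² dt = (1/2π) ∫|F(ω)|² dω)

∫|f(t)|² dt = \frac{\pi}{11664}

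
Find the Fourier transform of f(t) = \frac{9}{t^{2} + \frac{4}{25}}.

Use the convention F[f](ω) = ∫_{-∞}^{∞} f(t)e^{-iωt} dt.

F(ω) = \frac{45 \pi e^{- \frac{2 \left|{\omega}\right|}{5}}}{2}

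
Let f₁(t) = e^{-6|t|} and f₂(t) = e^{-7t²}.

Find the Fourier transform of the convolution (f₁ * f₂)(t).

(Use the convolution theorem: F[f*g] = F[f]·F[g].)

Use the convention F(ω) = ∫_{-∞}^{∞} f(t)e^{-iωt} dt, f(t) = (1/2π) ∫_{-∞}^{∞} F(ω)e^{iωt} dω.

F[f₁*f₂](ω) = \frac{12 \sqrt{7} \sqrt{\pi} e^{- \frac{\omega^{2}}{28}}}{7 \left(\omega^{2} + 36\right)}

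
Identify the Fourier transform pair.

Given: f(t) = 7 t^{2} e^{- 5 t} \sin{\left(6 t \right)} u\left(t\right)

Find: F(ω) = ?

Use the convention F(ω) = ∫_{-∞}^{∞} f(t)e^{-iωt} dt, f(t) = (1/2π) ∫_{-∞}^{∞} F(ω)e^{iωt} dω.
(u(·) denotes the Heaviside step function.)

F(ω) = \frac{252 \left(\left(i \omega + 5\right)^{2} - 12\right)}{\left(\left(i \omega + 5\right)^{2} + 36\right)^{3}}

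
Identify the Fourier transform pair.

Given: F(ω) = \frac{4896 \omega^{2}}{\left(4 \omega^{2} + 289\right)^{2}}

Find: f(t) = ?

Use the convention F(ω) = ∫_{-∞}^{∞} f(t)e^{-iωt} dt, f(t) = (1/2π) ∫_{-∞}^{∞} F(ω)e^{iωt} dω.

f(t) = 9 \left(1 - \frac{17 \left|{t}\right|}{2}\right) e^{- \frac{17 \left|{t}\right|}{2}}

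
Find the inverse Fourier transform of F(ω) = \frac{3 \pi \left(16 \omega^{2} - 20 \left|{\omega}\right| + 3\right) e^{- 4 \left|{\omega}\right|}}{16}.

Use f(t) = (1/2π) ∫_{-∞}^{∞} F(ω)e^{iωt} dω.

f(t) = \frac{6 t^{4}}{\left(t^{2} + 16\right)^{3}}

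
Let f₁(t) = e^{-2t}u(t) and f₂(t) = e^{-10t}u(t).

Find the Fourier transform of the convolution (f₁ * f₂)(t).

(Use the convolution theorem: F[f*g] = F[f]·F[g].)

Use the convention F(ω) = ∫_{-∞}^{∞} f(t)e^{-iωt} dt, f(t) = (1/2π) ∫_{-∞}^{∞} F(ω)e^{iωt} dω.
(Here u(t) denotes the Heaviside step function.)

F[f₁*f₂](ω) = \frac{1}{\left(i \omega + 2\right) \left(i \omega + 10\right)}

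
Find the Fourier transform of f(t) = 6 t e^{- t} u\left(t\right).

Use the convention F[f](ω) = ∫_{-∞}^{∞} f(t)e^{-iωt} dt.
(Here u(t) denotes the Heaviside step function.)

F(ω) = \frac{6}{\left(i \omega + 1\right)^{2}}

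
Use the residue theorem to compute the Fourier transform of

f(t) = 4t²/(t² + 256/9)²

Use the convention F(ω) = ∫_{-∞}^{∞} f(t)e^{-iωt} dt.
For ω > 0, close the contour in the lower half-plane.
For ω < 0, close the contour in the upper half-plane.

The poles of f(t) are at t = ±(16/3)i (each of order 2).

Let g(z) = f(z)e^{-iωz}; for large |z| the factor e^{-iωz} decays in the lower half-plane when ω > 0 and in the upper half-plane when ω < 0.

Case ω > 0 (lower half-plane, clockwise contour ⇒ F(ω) = -2πi·ΣRes):
  Res_{z = - \frac{16 i}{3}} g(z) = i \left(\frac{3}{16} - \omega\right) e^{- \frac{16 \omega}{3}} (pole of order 2)
  F(ω) = -2πi·ΣRes = \frac{\pi \left(3 - 16 \omega\right) e^{- \frac{16 \omega}{3}}}{8}

Case ω < 0 (upper half-plane, counterclockwise contour ⇒ F(ω) = +2πi·ΣRes):
  Res_{z = \frac{16 i}{3}} g(z) = i \left(- \omega - \frac{3}{16}\right) e^{\frac{16 \omega}{3}} (pole of order 2)
  F(ω) = 2πi·ΣRes = \frac{\pi \left(16 \omega + 3\right) e^{\frac{16 \omega}{3}}}{8}

Both cases combine into a single formula in |ω|:

F(ω) = \frac{\pi \left(3 - 16 \left|{\omega}\right|\right) e^{- \frac{16 \left|{\omega}\right|}{3}}}{8}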